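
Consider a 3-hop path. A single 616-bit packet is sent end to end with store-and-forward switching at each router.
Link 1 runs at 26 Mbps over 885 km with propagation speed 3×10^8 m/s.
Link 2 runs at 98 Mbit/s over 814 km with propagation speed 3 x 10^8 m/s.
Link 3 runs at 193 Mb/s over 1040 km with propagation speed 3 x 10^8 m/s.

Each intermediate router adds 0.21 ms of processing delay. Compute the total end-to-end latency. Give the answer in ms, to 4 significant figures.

9.583 ms

Transmission delays (L/R per hop): 0.0236923, 0.00628571, 0.00319171 ms; sum = 0.0331697 ms.
Propagation delays (d/s per hop): 2.95, 2.71333, 3.46667 ms; sum = 9.13 ms.
Processing at 2 router(s): 2 × 0.21 ms = 0.42 ms.
End-to-end = 9.583 ms.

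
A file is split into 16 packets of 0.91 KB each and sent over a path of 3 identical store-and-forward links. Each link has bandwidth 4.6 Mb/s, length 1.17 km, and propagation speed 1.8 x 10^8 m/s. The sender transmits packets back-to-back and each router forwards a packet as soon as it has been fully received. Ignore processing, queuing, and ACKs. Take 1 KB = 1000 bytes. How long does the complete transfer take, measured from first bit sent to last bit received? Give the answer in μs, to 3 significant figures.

28500 μs

Per-hop transmission t_tx = L/R = 7280/4600000 = 1582.61 μs.
Per-hop propagation t_prop = 1170/180000000 = 6.5 μs.
Pipeline fill: first packet needs 3·t_tx to clear all hops; remaining 15 packets each add one t_tx.
Total = (3+16-1)·t_tx + 3·t_prop = 18·1582.61 + 3·6.5 = 28500 μs.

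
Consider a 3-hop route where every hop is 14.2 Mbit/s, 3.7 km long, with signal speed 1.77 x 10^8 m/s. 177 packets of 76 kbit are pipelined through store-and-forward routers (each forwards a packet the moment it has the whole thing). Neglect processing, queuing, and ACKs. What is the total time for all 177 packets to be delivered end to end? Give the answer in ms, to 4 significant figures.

Per-hop transmission t_tx = L/R = 76000/14200000 = 5.35211 ms.
Per-hop propagation t_prop = 3700/177000000 = 0.020904 ms.
Pipeline fill: first packet needs 3·t_tx to clear all hops; remaining 176 packets each add one t_tx.
Total = (3+177-1)·t_tx + 3·t_prop = 179·5.35211 + 3·0.020904 = 958.1 ms.

958.1 ms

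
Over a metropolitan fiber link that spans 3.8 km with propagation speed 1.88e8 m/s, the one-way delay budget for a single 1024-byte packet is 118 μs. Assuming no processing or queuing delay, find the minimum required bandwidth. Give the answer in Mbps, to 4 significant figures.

L = 8192 bits.
Propagation delay = 3800 / 188000000 = 20.2128 μs.
Transmission budget = 118 − 20.2128 = 97.7872 μs.
R ≥ L / t_tx = 8192 bits / 9.77872e-05 s = 83.77 Mbps.

83.77 Mbps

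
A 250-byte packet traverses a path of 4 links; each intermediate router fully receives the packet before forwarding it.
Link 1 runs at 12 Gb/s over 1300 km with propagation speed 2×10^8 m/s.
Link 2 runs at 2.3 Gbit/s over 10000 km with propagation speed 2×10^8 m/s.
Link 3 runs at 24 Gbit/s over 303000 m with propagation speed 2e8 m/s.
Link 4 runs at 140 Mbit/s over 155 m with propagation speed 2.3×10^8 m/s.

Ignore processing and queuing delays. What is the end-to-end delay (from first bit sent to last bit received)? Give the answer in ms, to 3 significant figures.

L = 250 × 8 = 2000 bits.
Transmission delays (L/R per hop): 0.000166667, 0.000869565, 8.33333e-05, 0.0142857 ms; sum = 0.0154053 ms.
Propagation delays (d/s per hop): 6.5, 50, 1.515, 0.000673913 ms; sum = 58.0157 ms.
End-to-end = 58.0 ms.

58.0 ms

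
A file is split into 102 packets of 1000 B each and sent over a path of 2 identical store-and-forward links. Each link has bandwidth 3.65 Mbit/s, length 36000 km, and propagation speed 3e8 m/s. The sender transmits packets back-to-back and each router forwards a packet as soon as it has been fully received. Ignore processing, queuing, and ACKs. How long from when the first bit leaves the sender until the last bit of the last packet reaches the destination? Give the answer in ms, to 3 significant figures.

Per-hop transmission t_tx = L/R = 8000/3650000 = 2.19178 ms.
Per-hop propagation t_prop = 36000000/300000000 = 120 ms.
Pipeline fill: first packet needs 2·t_tx to clear all hops; remaining 101 packets each add one t_tx.
Total = (2+102-1)·t_tx + 2·t_prop = 103·2.19178 + 2·120 = 466 ms.

466 ms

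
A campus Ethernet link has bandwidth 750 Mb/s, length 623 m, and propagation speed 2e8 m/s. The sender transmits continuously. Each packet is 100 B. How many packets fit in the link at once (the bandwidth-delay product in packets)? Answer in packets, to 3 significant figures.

Propagation delay = 623 / 200000000 = 3.115e-06 s.
BDP = R × t_prop = 750000000 × 3.115e-06 = 2336.25 bits.
In packets of 800 bits: 2.92 packets.

2.92 packets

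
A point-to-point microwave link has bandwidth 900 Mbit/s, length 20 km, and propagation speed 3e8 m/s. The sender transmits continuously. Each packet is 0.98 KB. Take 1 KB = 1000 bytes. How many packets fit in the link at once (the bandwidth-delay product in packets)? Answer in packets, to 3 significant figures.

Propagation delay = 20000 / 300000000 = 6.66667e-05 s.
BDP = R × t_prop = 900000000 × 6.66667e-05 = 60000 bits.
In packets of 7840 bits: 7.65 packets.

7.65 packets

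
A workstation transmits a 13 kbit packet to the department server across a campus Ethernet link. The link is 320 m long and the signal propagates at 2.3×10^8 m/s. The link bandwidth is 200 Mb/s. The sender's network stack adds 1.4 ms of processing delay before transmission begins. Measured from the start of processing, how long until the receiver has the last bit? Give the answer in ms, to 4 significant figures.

L = 13000 bits.
Transmission delay = L/R = 13000 / 200000000 = 0.065 ms.
Propagation delay = d/s = 320 m / 2.3e+08 m/s = 0.0013913 ms.
Plus processing delay 1.4 ms = 1.4 ms.
Total = 1.466 ms.

1.466 ms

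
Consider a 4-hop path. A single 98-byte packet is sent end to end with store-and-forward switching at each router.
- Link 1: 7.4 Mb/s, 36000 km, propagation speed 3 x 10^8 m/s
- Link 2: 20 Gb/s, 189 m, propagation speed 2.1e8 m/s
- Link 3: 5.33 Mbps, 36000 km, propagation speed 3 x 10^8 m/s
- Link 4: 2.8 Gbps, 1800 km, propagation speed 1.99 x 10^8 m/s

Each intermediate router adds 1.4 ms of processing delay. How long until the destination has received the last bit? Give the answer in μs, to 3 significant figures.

L = 98 × 8 = 784 bits.
Transmission delays (L/R per hop): 105.946, 0.0392, 147.092, 0.28 μs; sum = 253.357 μs.
Propagation delays (d/s per hop): 120000, 0.9, 120000, 9045.23 μs; sum = 249046 μs.
Processing at 3 router(s): 3 × 1.4 ms = 4200 μs.
End-to-end = 253000 μs.

253000 μs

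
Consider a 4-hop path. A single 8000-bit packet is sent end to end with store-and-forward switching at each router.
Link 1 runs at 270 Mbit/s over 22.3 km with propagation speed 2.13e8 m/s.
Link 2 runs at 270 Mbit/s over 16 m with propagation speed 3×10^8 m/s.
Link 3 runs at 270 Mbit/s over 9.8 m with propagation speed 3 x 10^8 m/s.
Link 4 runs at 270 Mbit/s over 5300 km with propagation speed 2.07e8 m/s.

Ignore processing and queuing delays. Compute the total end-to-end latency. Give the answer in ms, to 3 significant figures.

25.8 ms

Transmission delay per hop = L/R = 8000/270000000 = 0.0296296 ms; 4 hops → 0.118519 ms.
Propagation delays (d/s per hop): 0.104695, 5.33333e-05, 3.26667e-05, 25.6039 ms; sum = 25.7086 ms.
End-to-end = 25.8 ms.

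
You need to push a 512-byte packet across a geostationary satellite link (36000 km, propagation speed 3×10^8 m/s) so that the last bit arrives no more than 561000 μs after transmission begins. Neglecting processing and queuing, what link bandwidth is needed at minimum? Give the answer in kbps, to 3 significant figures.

9.29 kbps

L = 4096 bits.
Propagation delay = 36000000 / 300000000 = 120000 μs.
Transmission budget = 561000 − 120000 = 441000 μs.
R ≥ L / t_tx = 4096 bits / 0.441 s = 9.29 kbps.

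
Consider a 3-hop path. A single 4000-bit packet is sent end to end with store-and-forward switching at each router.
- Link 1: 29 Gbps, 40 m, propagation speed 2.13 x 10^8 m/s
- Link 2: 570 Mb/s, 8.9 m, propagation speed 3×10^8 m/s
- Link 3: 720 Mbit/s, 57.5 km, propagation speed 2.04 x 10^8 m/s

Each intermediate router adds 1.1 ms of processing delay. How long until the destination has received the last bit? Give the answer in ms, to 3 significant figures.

2.49 ms

Transmission delays (L/R per hop): 0.000137931, 0.00701754, 0.00555556 ms; sum = 0.012711 ms.
Propagation delays (d/s per hop): 0.000187793, 2.96667e-05, 0.281863 ms; sum = 0.28208 ms.
Processing at 2 router(s): 2 × 1.1 ms = 2.2 ms.
End-to-end = 2.49 ms.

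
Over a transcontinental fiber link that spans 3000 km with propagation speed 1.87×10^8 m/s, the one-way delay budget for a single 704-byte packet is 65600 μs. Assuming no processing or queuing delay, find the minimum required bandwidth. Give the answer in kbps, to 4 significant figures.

L = 5632 bits.
Propagation delay = 3000000 / 187000000 = 16042.8 μs.
Transmission budget = 65600 − 16042.8 = 49557.2 μs.
R ≥ L / t_tx = 5632 bits / 0.0495572 s = 113.6 kbps.

113.6 kbps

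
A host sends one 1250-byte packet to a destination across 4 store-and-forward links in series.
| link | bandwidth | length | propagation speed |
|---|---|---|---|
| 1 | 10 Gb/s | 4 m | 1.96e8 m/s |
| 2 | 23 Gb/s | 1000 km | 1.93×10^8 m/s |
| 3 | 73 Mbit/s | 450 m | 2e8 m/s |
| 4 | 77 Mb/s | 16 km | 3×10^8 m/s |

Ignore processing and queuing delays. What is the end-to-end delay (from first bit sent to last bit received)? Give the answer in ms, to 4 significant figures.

L = 1250 × 8 = 10000 bits.
Transmission delays (L/R per hop): 0.001, 0.000434783, 0.136986, 0.12987 ms; sum = 0.268291 ms.
Propagation delays (d/s per hop): 2.04082e-05, 5.18135, 0.00225, 0.0533333 ms; sum = 5.23695 ms.
End-to-end = 5.505 ms.

5.505 ms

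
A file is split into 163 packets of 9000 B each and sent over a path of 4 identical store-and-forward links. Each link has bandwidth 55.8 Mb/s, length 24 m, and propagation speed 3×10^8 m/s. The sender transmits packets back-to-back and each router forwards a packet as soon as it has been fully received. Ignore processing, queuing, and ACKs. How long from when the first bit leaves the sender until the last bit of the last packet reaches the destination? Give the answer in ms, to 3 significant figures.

214 ms

Per-hop transmission t_tx = L/R = 72000/55800000 = 1.29032 ms.
Per-hop propagation t_prop = 24/300000000 = 8e-05 ms.
Pipeline fill: first packet needs 4·t_tx to clear all hops; remaining 162 packets each add one t_tx.
Total = (4+163-1)·t_tx + 4·t_prop = 166·1.29032 + 4·8e-05 = 214 ms.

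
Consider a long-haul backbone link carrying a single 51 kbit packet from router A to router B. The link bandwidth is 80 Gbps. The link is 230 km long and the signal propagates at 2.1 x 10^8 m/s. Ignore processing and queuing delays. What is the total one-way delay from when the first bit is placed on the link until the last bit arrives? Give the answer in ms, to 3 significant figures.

1.10 ms

L = 51000 bits.
Transmission delay = L/R = 51000 / 80000000000 = 0.0006375 ms.
Propagation delay = d/s = 230000 m / 210000000 m/s = 1.09524 ms.
Total = 1.10 ms.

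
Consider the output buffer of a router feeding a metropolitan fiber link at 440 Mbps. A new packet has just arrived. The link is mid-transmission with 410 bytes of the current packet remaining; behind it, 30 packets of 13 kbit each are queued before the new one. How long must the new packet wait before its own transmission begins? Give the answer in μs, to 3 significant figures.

Each queued packet: L/R = 13000/440000000 = 29.5455 μs.
30 queued → 886.364 μs.
Plus remaining 3280 bits of current packet: 7.45455 μs.
Queuing delay = 894 μs.

894 μs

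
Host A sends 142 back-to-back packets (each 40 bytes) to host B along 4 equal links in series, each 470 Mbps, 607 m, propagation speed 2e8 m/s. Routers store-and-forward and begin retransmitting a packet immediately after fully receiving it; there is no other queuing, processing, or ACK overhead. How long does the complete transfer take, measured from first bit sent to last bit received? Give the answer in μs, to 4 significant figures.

Per-hop transmission t_tx = L/R = 320/470000000 = 0.680851 μs.
Per-hop propagation t_prop = 607/200000000 = 3.035 μs.
Pipeline fill: first packet needs 4·t_tx to clear all hops; remaining 141 packets each add one t_tx.
Total = (4+142-1)·t_tx + 4·t_prop = 145·0.680851 + 4·3.035 = 110.9 μs.

110.9 μs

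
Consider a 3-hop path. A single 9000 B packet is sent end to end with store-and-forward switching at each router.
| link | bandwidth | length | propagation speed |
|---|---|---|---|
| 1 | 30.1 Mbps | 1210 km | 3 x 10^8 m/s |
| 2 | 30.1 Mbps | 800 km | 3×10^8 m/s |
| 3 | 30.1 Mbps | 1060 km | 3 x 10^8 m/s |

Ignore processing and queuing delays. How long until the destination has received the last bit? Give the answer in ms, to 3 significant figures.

17.4 ms

L = 9000 × 8 = 72000 bits.
Transmission delay per hop = L/R = 72000/30100000 = 2.39203 ms; 3 hops → 7.17608 ms.
Propagation delays (d/s per hop): 4.03333, 2.66667, 3.53333 ms; sum = 10.2333 ms.
End-to-end = 17.4 ms.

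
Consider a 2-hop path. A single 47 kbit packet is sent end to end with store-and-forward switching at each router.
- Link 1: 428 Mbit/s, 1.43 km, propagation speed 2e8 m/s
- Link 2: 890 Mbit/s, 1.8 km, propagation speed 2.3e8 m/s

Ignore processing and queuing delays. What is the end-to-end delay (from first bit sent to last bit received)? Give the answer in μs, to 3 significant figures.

178 μs

L = 47000 bits.
Transmission delays (L/R per hop): 109.813, 52.809 μs; sum = 162.622 μs.
Propagation delays (d/s per hop): 7.15, 7.82609 μs; sum = 14.9761 μs.
End-to-end = 178 μs.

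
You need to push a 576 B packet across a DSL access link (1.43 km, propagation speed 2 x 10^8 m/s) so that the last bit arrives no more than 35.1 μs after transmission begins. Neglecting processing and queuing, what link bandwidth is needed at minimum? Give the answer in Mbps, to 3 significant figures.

165 Mbps

L = 4608 bits.
Propagation delay = 1430 / 200000000 = 7.15 μs.
Transmission budget = 35.1 − 7.15 = 27.95 μs.
R ≥ L / t_tx = 4608 bits / 2.795e-05 s = 165 Mbps.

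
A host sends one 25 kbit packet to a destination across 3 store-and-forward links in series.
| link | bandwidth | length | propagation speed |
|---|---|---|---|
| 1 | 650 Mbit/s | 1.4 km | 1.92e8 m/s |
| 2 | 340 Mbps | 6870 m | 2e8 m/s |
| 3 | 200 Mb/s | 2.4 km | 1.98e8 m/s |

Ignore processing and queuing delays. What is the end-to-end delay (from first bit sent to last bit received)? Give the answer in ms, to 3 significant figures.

L = 25000 bits.
Transmission delays (L/R per hop): 0.0384615, 0.0735294, 0.125 ms; sum = 0.236991 ms.
Propagation delays (d/s per hop): 0.00729167, 0.03435, 0.0121212 ms; sum = 0.0537629 ms.
End-to-end = 0.291 ms.

0.291 ms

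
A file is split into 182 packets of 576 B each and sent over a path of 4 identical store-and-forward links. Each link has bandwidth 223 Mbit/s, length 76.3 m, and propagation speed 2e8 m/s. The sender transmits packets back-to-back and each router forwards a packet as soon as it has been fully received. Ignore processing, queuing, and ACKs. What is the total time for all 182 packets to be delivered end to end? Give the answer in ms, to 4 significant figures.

3.824 ms

Per-hop transmission t_tx = L/R = 4608/223000000 = 0.0206637 ms.
Per-hop propagation t_prop = 76.3/200000000 = 0.0003815 ms.
Pipeline fill: first packet needs 4·t_tx to clear all hops; remaining 181 packets each add one t_tx.
Total = (4+182-1)·t_tx + 4·t_prop = 185·0.0206637 + 4·0.0003815 = 3.824 ms.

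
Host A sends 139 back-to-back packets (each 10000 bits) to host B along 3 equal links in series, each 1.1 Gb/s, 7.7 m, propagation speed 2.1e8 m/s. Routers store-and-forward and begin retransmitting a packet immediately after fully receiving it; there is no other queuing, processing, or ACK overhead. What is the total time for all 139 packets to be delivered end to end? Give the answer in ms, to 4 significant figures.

1.282 ms

Per-hop transmission t_tx = L/R = 10000/1100000000 = 0.00909091 ms.
Per-hop propagation t_prop = 7.7/210000000 = 3.66667e-05 ms.
Pipeline fill: first packet needs 3·t_tx to clear all hops; remaining 138 packets each add one t_tx.
Total = (3+139-1)·t_tx + 3·t_prop = 141·0.00909091 + 3·3.66667e-05 = 1.282 ms.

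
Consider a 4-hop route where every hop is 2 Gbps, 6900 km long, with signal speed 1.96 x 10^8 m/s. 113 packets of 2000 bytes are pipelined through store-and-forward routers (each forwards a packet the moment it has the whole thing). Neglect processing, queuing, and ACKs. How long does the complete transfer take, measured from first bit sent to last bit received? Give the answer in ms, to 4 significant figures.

Per-hop transmission t_tx = L/R = 16000/2000000000 = 0.008 ms.
Per-hop propagation t_prop = 6900000/196000000 = 35.2041 ms.
Pipeline fill: first packet needs 4·t_tx to clear all hops; remaining 112 packets each add one t_tx.
Total = (4+113-1)·t_tx + 4·t_prop = 116·0.008 + 4·35.2041 = 141.7 ms.

141.7 ms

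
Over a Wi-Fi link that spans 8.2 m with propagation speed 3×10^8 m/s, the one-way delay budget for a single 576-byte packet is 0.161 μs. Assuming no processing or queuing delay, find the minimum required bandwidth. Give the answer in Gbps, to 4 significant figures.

L = 4608 bits.
Propagation delay = 8.2 / 300000000 = 0.0273333 μs.
Transmission budget = 0.161 − 0.0273333 = 0.133667 μs.
R ≥ L / t_tx = 4608 bits / 1.33667e-07 s = 34.47 Gbps.

34.47 Gbps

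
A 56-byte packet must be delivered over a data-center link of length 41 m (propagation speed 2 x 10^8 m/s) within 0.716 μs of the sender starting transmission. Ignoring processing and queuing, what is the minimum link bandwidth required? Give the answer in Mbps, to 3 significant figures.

L = 448 bits.
Propagation delay = 41 / 200000000 = 0.205 μs.
Transmission budget = 0.716 − 0.205 = 0.511 μs.
R ≥ L / t_tx = 448 bits / 5.11e-07 s = 877 Mbps.

877 Mbps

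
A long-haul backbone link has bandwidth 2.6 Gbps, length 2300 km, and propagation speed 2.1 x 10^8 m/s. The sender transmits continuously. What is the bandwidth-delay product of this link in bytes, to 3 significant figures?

3560000 bytes

Propagation delay = 2300000 / 210000000 = 0.0109524 s.
BDP = R × t_prop = 2600000000 × 0.0109524 = 28476200 bits.
In bytes: 28476200/8 = 3560000 bytes.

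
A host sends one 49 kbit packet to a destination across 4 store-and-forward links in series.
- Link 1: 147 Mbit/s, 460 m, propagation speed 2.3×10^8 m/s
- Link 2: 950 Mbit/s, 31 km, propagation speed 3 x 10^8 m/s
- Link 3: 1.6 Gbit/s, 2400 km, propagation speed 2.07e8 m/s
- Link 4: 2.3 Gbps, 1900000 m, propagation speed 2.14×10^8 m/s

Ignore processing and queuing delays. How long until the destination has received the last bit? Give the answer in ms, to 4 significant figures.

L = 49000 bits.
Transmission delays (L/R per hop): 0.333333, 0.0515789, 0.030625, 0.0213043 ms; sum = 0.436842 ms.
Propagation delays (d/s per hop): 0.002, 0.103333, 11.5942, 8.8785 ms; sum = 20.578 ms.
End-to-end = 21.01 ms.

21.01 ms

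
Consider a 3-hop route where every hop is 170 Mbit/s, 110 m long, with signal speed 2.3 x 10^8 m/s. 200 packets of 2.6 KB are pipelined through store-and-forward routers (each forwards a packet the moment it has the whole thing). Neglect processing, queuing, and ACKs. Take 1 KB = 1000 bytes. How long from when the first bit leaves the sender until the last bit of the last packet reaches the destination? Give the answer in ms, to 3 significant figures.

Per-hop transmission t_tx = L/R = 20800/170000000 = 0.122353 ms.
Per-hop propagation t_prop = 110/2.3e+08 = 0.000478261 ms.
Pipeline fill: first packet needs 3·t_tx to clear all hops; remaining 199 packets each add one t_tx.
Total = (3+200-1)·t_tx + 3·t_prop = 202·0.122353 + 3·0.000478261 = 24.7 ms.

24.7 ms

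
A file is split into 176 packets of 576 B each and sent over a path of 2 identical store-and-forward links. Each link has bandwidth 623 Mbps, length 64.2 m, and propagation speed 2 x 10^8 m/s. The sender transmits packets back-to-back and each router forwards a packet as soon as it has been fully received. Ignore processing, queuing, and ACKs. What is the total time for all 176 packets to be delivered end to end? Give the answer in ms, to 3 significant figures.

1.31 ms

Per-hop transmission t_tx = L/R = 4608/623000000 = 0.00739647 ms.
Per-hop propagation t_prop = 64.2/200000000 = 0.000321 ms.
Pipeline fill: first packet needs 2·t_tx to clear all hops; remaining 175 packets each add one t_tx.
Total = (2+176-1)·t_tx + 2·t_prop = 177·0.00739647 + 2·0.000321 = 1.31 ms.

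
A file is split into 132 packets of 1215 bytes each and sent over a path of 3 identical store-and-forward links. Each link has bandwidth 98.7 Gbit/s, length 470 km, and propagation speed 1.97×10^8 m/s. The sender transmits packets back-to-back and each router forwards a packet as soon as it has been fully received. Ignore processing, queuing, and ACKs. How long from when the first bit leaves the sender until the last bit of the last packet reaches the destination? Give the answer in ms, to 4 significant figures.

7.171 ms

Per-hop transmission t_tx = L/R = 9720/98700000000 = 9.84802e-05 ms.
Per-hop propagation t_prop = 470000/197000000 = 2.38579 ms.
Pipeline fill: first packet needs 3·t_tx to clear all hops; remaining 131 packets each add one t_tx.
Total = (3+132-1)·t_tx + 3·t_prop = 134·9.84802e-05 + 3·2.38579 = 7.171 ms.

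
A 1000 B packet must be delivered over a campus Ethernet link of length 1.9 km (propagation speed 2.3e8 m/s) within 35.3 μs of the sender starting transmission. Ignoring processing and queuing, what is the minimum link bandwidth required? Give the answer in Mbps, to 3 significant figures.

L = 8000 bits.
Propagation delay = 1900 / 2.3e+08 = 8.26087 μs.
Transmission budget = 35.3 − 8.26087 = 27.0391 μs.
R ≥ L / t_tx = 8000 bits / 2.70391e-05 s = 296 Mbps.

296 Mbps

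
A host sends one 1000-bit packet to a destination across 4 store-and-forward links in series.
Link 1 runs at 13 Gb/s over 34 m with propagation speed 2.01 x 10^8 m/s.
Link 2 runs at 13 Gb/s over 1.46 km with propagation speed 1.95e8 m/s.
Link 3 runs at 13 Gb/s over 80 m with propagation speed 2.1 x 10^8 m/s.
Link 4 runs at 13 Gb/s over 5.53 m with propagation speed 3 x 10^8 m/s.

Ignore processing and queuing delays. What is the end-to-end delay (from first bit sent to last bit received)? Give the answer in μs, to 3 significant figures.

8.36 μs

Transmission delay per hop = L/R = 1000/13000000000 = 0.0769231 μs; 4 hops → 0.307692 μs.
Propagation delays (d/s per hop): 0.169154, 7.48718, 0.380952, 0.0184333 μs; sum = 8.05572 μs.
End-to-end = 8.36 μs.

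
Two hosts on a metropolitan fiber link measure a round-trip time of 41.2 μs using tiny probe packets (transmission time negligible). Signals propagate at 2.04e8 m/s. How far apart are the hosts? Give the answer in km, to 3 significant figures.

4.20 km

One-way propagation = RTT/2 = 20.6 μs.
d = s × t = 204000000 × 2.06e-05 = 4.20 km.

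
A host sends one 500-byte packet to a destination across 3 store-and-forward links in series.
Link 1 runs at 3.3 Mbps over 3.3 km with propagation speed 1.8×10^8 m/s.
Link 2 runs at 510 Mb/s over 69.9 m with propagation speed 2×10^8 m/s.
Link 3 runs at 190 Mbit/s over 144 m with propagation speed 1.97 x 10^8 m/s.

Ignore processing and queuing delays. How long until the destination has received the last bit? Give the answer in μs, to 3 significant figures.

1260 μs

L = 500 × 8 = 4000 bits.
Transmission delays (L/R per hop): 1212.12, 7.84314, 21.0526 μs; sum = 1241.02 μs.
Propagation delays (d/s per hop): 18.3333, 0.3495, 0.730964 μs; sum = 19.4138 μs.
End-to-end = 1260 μs.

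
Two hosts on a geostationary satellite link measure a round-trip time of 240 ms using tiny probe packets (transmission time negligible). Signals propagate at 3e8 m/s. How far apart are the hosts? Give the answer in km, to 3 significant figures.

36000 km

One-way propagation = RTT/2 = 120 ms.
d = s × t = 300000000 × 0.12 = 36000 km.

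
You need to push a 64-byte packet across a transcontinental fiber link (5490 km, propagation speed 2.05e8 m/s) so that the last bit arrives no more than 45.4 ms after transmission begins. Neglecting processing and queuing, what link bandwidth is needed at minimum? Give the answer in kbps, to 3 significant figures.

27.5 kbps

L = 512 bits.
Propagation delay = 5490000 / 2.05e+08 = 26.7805 ms.
Transmission budget = 45.4 − 26.7805 = 18.6195 ms.
R ≥ L / t_tx = 512 bits / 0.0186195 s = 27.5 kbps.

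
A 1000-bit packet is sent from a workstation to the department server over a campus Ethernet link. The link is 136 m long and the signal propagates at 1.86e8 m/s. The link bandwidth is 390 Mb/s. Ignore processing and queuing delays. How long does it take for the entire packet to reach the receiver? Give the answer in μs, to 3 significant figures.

Transmission delay = L/R = 1000 / 390000000 = 2.5641 μs.
Propagation delay = d/s = 136 m / 186000000 m/s = 0.731183 μs.
Total = 3.30 μs.

3.30 μs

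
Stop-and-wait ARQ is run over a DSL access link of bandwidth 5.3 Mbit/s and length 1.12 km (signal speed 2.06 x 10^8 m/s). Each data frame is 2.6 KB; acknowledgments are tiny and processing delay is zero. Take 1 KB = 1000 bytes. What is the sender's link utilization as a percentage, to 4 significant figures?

t_tx = L/R = 20800/5300000 = 0.00392453 s.
t_prop = 1120/206000000 = 5.43689e-06 s; RTT = 1.08738e-05 s.
Cycle = t_tx + RTT = 0.0039354 s.
Utilization = t_tx / cycle = 0.00392453/0.0039354 = 99.72 %.

99.72 %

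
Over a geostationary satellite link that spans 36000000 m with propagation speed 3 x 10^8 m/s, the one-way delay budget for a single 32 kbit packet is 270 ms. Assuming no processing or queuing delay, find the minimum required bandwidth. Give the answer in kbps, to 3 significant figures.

213 kbps

Propagation delay = 36000000 / 300000000 = 120 ms.
Transmission budget = 270 − 120 = 150 ms.
R ≥ L / t_tx = 32000 bits / 0.15 s = 213 kbps.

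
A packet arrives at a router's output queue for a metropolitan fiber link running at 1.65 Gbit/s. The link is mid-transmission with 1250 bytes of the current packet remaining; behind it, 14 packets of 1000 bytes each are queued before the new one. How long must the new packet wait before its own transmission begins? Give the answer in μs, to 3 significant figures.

Each queued packet: L/R = 8000/1650000000 = 4.84848 μs.
14 queued → 67.8788 μs.
Plus remaining 10000 bits of current packet: 6.06061 μs.
Queuing delay = 73.9 μs.

73.9 μs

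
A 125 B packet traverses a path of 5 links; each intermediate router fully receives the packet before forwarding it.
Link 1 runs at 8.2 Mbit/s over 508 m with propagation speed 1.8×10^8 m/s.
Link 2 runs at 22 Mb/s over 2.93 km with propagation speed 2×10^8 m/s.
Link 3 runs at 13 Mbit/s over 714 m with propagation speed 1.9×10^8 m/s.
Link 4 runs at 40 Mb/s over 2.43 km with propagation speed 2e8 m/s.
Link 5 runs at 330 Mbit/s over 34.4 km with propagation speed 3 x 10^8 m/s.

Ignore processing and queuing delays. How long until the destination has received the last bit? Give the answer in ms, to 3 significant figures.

0.420 ms

L = 125 × 8 = 1000 bits.
Transmission delays (L/R per hop): 0.121951, 0.0454545, 0.0769231, 0.025, 0.0030303 ms; sum = 0.272359 ms.
Propagation delays (d/s per hop): 0.00282222, 0.01465, 0.00375789, 0.01215, 0.114667 ms; sum = 0.148047 ms.
End-to-end = 0.420 ms.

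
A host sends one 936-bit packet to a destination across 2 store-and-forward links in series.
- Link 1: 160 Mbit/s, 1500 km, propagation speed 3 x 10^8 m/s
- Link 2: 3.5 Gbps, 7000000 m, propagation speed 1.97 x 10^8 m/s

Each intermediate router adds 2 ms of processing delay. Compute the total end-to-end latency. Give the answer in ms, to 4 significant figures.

Transmission delays (L/R per hop): 0.00585, 0.000267429 ms; sum = 0.00611743 ms.
Propagation delays (d/s per hop): 5, 35.533 ms; sum = 40.533 ms.
Processing at 1 router(s): 1 × 2 ms = 2 ms.
End-to-end = 42.54 ms.

42.54 ms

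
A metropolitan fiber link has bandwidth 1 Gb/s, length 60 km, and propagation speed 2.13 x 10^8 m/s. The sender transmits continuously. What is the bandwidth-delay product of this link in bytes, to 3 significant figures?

35200 bytes

Propagation delay = 60000 / 213000000 = 0.00028169 s.
BDP = R × t_prop = 1000000000 × 0.00028169 = 281690 bits.
In bytes: 281690/8 = 35200 bytes.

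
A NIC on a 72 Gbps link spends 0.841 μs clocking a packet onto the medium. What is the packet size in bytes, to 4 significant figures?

7569 bytes

L = R × t_tx = 72000000000 b/s × 8.41e-07 s = 60552 bits.
In bytes: 60552 / 8 = 7569 bytes.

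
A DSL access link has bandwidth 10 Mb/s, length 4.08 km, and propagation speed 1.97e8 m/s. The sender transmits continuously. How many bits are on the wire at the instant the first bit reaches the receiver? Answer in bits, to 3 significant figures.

Propagation delay = 4080 / 197000000 = 2.07107e-05 s.
BDP = R × t_prop = 10000000 × 2.07107e-05 = 207.107 bits.

207 bits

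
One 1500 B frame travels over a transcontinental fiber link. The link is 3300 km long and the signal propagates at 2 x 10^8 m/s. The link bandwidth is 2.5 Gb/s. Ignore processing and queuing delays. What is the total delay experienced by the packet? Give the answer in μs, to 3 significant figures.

L = 1500 × 8 = 12000 bits.
Transmission delay = L/R = 12000 / 2500000000 = 4.8 μs.
Propagation delay = d/s = 3300000 m / 200000000 m/s = 16500 μs.
Total = 16500 μs.

16500 μs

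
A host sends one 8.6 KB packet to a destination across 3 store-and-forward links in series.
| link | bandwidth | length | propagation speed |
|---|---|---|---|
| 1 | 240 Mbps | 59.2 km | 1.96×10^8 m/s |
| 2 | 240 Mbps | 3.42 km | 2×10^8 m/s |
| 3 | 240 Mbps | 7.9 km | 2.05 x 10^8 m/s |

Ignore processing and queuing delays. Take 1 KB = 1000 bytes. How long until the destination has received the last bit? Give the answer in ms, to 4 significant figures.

1.218 ms

L = 68800 bits.
Transmission delay per hop = L/R = 68800/240000000 = 0.286667 ms; 3 hops → 0.86 ms.
Propagation delays (d/s per hop): 0.302041, 0.0171, 0.0385366 ms; sum = 0.357677 ms.
End-to-end = 1.218 ms.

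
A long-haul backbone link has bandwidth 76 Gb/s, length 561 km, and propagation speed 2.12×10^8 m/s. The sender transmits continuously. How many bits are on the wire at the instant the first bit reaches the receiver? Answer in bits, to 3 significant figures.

Propagation delay = 561000 / 212000000 = 0.00264623 s.
BDP = R × t_prop = 76000000000 × 0.00264623 = 201113000 bits.

201000000 bits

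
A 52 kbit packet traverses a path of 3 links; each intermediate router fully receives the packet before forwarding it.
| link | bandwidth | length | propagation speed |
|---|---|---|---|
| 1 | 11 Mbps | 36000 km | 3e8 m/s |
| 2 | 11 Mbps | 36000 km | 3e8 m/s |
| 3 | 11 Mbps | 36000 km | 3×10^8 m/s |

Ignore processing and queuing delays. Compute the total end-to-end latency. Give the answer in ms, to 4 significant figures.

L = 52000 bits.
Transmission delay per hop = L/R = 52000/11000000 = 4.72727 ms; 3 hops → 14.1818 ms.
Propagation delays (d/s per hop): 120, 120, 120 ms; sum = 360 ms.
End-to-end = 374.2 ms.

374.2 ms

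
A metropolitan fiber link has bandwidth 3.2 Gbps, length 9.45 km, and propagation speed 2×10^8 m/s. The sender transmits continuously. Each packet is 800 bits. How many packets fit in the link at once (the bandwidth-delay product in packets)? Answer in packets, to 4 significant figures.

189.0 packets

Propagation delay = 9450 / 200000000 = 4.725e-05 s.
BDP = R × t_prop = 3200000000 × 4.725e-05 = 151200 bits.
In packets of 800 bits: 189.0 packets.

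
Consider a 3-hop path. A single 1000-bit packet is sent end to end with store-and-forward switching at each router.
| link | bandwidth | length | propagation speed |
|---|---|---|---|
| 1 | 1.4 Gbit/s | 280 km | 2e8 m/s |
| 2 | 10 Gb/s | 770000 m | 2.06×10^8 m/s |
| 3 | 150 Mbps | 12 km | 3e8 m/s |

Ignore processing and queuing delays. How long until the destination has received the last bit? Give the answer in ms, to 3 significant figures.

Transmission delays (L/R per hop): 0.000714286, 0.0001, 0.00666667 ms; sum = 0.00748095 ms.
Propagation delays (d/s per hop): 1.4, 3.73786, 0.04 ms; sum = 5.17786 ms.
End-to-end = 5.19 ms.

5.19 ms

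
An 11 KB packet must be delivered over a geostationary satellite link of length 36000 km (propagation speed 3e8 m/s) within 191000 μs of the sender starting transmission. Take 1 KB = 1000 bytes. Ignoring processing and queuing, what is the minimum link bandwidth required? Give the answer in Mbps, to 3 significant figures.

1.24 Mbps

L = 88000 bits.
Propagation delay = 36000000 / 300000000 = 120000 μs.
Transmission budget = 191000 − 120000 = 71000 μs.
R ≥ L / t_tx = 88000 bits / 0.071 s = 1.24 Mbps.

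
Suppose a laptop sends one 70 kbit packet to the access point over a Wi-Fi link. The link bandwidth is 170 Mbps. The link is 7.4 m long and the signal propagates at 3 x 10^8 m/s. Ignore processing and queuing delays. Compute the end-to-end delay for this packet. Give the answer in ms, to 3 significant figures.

L = 70000 bits.
Transmission delay = L/R = 70000 / 170000000 = 0.411765 ms.
Propagation delay = d/s = 7.4 m / 300000000 m/s = 2.46667e-05 ms.
Total = 0.412 ms.

0.412 ms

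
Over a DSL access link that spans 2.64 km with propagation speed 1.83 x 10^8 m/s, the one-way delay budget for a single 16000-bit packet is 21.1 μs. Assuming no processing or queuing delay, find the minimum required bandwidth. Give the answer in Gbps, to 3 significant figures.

Propagation delay = 2640 / 183000000 = 14.4262 μs.
Transmission budget = 21.1 − 14.4262 = 6.67377 μs.
R ≥ L / t_tx = 16000 bits / 6.67377e-06 s = 2.40 Gbps.

2.40 Gbps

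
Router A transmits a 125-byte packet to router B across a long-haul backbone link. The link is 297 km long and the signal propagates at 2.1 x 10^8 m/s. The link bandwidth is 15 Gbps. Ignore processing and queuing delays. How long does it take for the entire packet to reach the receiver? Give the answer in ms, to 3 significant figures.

L = 125 × 8 = 1000 bits.
Transmission delay = L/R = 1000 / 15000000000 = 6.66667e-05 ms.
Propagation delay = d/s = 297000 m / 210000000 m/s = 1.41429 ms.
Total = 1.41 ms.

1.41 ms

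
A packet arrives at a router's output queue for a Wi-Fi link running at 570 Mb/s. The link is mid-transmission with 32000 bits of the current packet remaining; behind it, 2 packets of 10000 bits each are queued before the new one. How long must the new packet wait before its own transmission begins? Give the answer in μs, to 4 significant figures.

91.23 μs

Each queued packet: L/R = 10000/570000000 = 17.5439 μs.
2 queued → 35.0877 μs.
Plus remaining 32000 bits of current packet: 56.1404 μs.
Queuing delay = 91.23 μs.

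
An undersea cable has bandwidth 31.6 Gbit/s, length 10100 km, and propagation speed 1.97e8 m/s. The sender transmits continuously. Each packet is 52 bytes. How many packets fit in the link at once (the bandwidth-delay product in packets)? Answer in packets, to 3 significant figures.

3890000 packets

Propagation delay = 10100000 / 197000000 = 0.051269 s.
BDP = R × t_prop = 31600000000 × 0.051269 = 1620100000 bits.
In packets of 416 bits: 3890000 packets.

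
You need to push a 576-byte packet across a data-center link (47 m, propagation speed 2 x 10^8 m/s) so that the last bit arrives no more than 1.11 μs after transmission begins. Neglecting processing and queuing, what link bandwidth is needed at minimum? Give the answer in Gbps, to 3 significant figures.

L = 4608 bits.
Propagation delay = 47 / 200000000 = 0.235 μs.
Transmission budget = 1.11 − 0.235 = 0.875 μs.
R ≥ L / t_tx = 4608 bits / 8.75e-07 s = 5.27 Gbps.

5.27 Gbps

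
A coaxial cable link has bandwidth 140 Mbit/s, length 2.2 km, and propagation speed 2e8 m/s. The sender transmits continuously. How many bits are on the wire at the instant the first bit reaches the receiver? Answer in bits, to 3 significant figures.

1540 bits

Propagation delay = 2200 / 200000000 = 1.1e-05 s.
BDP = R × t_prop = 140000000 × 1.1e-05 = 1540 bits.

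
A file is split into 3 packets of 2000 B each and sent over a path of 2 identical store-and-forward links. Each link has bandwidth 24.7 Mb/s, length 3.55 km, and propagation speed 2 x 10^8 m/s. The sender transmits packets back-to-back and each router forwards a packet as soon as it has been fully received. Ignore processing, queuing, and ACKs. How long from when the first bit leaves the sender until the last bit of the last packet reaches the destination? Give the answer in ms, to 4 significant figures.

2.627 ms

Per-hop transmission t_tx = L/R = 16000/24700000 = 0.647773 ms.
Per-hop propagation t_prop = 3550/200000000 = 0.01775 ms.
Pipeline fill: first packet needs 2·t_tx to clear all hops; remaining 2 packets each add one t_tx.
Total = (2+3-1)·t_tx + 2·t_prop = 4·0.647773 + 2·0.01775 = 2.627 ms.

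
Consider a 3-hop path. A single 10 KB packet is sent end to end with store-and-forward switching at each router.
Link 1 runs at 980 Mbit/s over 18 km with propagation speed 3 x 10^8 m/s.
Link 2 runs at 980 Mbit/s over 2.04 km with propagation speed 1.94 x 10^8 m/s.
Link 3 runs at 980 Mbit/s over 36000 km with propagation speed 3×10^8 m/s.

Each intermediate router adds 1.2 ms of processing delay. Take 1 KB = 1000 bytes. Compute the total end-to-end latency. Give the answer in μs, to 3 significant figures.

L = 80000 bits.
Transmission delay per hop = L/R = 80000/980000000 = 81.6327 μs; 3 hops → 244.898 μs.
Propagation delays (d/s per hop): 60, 10.5155, 120000 μs; sum = 120071 μs.
Processing at 2 router(s): 2 × 1.2 ms = 2400 μs.
End-to-end = 123000 μs.

123000 μs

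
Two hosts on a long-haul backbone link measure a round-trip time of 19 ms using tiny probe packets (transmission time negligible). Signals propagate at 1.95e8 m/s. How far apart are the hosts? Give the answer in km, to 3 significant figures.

One-way propagation = RTT/2 = 9.5 ms.
d = s × t = 195000000 × 0.0095 = 1850 km.

1850 km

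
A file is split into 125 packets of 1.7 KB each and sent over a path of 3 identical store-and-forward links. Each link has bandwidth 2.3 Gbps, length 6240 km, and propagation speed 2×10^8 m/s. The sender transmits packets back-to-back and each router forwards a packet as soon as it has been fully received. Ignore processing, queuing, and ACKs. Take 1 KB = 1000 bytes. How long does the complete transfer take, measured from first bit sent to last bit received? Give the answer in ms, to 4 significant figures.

Per-hop transmission t_tx = L/R = 13600/2300000000 = 0.00591304 ms.
Per-hop propagation t_prop = 6240000/200000000 = 31.2 ms.
Pipeline fill: first packet needs 3·t_tx to clear all hops; remaining 124 packets each add one t_tx.
Total = (3+125-1)·t_tx + 3·t_prop = 127·0.00591304 + 3·31.2 = 94.35 ms.

94.35 ms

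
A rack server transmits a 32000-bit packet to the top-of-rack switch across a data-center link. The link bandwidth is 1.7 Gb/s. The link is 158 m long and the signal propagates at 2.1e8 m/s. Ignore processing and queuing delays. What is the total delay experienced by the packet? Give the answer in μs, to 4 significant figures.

Transmission delay = L/R = 32000 / 1700000000 = 18.8235 μs.
Propagation delay = d/s = 158 m / 210000000 m/s = 0.752381 μs.
Total = 19.58 μs.

19.58 μs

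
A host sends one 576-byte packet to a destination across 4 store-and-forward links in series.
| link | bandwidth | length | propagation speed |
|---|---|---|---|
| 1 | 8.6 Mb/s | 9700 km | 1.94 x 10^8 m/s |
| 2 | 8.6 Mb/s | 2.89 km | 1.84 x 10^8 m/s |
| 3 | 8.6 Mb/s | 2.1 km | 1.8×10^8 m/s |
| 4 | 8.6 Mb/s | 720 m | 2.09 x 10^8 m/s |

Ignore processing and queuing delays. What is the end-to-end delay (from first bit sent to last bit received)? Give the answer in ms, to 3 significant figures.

52.2 ms

L = 576 × 8 = 4608 bits.
Transmission delay per hop = L/R = 4608/8600000 = 0.535814 ms; 4 hops → 2.14326 ms.
Propagation delays (d/s per hop): 50, 0.0157065, 0.0116667, 0.00344498 ms; sum = 50.0308 ms.
End-to-end = 52.2 ms.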